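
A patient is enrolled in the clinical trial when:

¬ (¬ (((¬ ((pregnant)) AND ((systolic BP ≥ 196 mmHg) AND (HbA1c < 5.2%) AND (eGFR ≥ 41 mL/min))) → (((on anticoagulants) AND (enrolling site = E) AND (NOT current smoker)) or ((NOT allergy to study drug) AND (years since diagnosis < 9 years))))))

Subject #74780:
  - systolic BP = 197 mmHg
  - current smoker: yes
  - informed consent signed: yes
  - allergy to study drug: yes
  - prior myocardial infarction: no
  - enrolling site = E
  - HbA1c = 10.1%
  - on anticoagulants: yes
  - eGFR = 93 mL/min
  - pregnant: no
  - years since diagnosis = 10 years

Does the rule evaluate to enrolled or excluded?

Enrolled

Atomic conditions:
  pregnant: no → false
  systolic BP ≥ 196 mmHg: 197 ≥ 196 is true
  HbA1c < 5.2%: 10.1 < 5.2 is false
  eGFR ≥ 41 mL/min: 93 ≥ 41 is true
  on anticoagulants: yes → true
  enrolling site = E: E == E is true
  NOT current smoker: yes → false
  NOT allergy to study drug: yes → false
  years since diagnosis < 9 years: 10 < 9 is false
Combine:
[1.1.1.1] NOT false = true
[1.1.1.2] true AND false AND true = false
[1.1.1] true AND false = false
[1.1.2.1] true AND true AND false = false
[1.1.2.2] false AND false = false
[1.1.2] false OR false = false
[1.1] false → false (antecedent false ⇒ implication holds) = true
[1] NOT true = false
[root] NOT false = true
Overall: true → enrolled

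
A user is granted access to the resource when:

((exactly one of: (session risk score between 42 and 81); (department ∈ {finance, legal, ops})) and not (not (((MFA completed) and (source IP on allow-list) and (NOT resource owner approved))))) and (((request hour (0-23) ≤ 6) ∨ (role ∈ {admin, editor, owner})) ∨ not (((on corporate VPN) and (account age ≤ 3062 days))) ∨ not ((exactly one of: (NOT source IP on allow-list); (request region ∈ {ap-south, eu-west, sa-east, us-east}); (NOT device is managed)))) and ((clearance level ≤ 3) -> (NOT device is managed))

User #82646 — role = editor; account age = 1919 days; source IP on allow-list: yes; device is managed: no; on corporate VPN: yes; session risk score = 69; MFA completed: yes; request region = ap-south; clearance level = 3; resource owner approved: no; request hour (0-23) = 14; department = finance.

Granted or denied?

Atomic conditions:
  session risk score between 42 and 81: 69 in [42, 81] is true
  department ∈ {finance, legal, ops}: finance is in the set → true
  MFA completed: yes → true
  source IP on allow-list: yes → true
  NOT resource owner approved: no → true
  request hour (0-23) ≤ 6: 14 ≤ 6 is false
  role ∈ {admin, editor, owner}: editor is in the set → true
  on corporate VPN: yes → true
  account age ≤ 3062 days: 1919 ≤ 3062 is true
  NOT source IP on allow-list: yes → false
  request region ∈ {ap-south, eu-west, sa-east, us-east}: ap-south is in the set → true
  NOT device is managed: no → true
  clearance level ≤ 3: 3 ≤ 3 is true
Combine:
[1.1] exactly-one(true, true) = false
[1.2.1.1] true AND true AND true = true
[1.2.1] NOT true = false
[1.2] NOT false = true
[1] false AND true = false
[2.1] false OR true = true
[2.2.1] true AND true = true
[2.2] NOT true = false
[2.3.1] exactly-one(false, true, true) = false
[2.3] NOT false = true
[2] true OR false OR true = true
[3] true → true = true
[root] false AND true AND true = false
Overall: false → denied

Denied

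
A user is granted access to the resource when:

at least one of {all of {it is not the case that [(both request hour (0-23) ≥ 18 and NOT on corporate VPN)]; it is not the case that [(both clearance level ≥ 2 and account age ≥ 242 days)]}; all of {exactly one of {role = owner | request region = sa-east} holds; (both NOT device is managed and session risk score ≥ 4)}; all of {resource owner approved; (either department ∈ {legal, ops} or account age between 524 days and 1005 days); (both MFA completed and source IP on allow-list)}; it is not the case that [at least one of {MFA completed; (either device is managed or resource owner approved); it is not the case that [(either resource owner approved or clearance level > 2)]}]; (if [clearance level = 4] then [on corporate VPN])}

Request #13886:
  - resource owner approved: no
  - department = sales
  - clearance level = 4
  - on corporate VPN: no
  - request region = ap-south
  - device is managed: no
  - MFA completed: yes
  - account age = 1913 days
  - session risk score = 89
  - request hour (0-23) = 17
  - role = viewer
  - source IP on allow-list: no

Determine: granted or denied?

Denied

Atomic conditions:
  request hour (0-23) ≥ 18: 17 ≥ 18 is false
  NOT on corporate VPN: no → true
  clearance level ≥ 2: 4 ≥ 2 is true
  account age ≥ 242 days: 1913 ≥ 242 is true
  role = owner: viewer == owner is false
  request region = sa-east: ap-south == sa-east is false
  NOT device is managed: no → true
  session risk score ≥ 4: 89 ≥ 4 is true
  resource owner approved: no → false
  department ∈ {legal, ops}: sales is not in the set → false
  account age between 524 days and 1005 days: 1913 in [524, 1005] is false
  MFA completed: yes → true
  source IP on allow-list: no → false
  device is managed: no → false
  clearance level > 2: 4 > 2 is true
  clearance level = 4: 4 == 4 is true
  on corporate VPN: no → false
Combine:
[1.1.1] false AND true = false
[1.1] NOT false = true
[1.2.1] true AND true = true
[1.2] NOT true = false
[1] true AND false = false
[2.1] exactly-one(false, false) = false
[2.2] true AND true = true
[2] false AND true = false
[3.2] false OR false = false
[3.3] true AND false = false
[3] false AND false AND false = false
[4.1.2] false OR false = false
[4.1.3.1] false OR true = true
[4.1.3] NOT true = false
[4.1] true OR false OR false = true
[4] NOT true = false
[5] true → false = false
[root] false OR false OR false OR false OR false = false
Overall: false → denied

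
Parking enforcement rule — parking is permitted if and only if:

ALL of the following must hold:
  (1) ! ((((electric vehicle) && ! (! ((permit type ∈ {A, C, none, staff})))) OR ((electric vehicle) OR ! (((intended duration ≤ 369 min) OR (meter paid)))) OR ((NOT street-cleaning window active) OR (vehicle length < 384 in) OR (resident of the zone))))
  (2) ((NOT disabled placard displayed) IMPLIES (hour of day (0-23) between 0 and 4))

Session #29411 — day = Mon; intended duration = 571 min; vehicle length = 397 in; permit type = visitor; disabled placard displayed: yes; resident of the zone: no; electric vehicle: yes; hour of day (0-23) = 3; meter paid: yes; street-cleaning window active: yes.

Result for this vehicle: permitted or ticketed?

Atomic conditions:
  electric vehicle: yes → true
  permit type ∈ {A, C, none, staff}: visitor is not in the set → false
  intended duration ≤ 369 min: 571 ≤ 369 is false
  meter paid: yes → true
  NOT street-cleaning window active: yes → false
  vehicle length < 384 in: 397 < 384 is false
  resident of the zone: no → false
  NOT disabled placard displayed: yes → false
  hour of day (0-23) between 0 and 4: 3 in [0, 4] is true
Combine:
[1.1.1.2.1] NOT false = true
[1.1.1.2] NOT true = false
[1.1.1] true AND false = false
[1.1.2.2.1] false OR true = true
[1.1.2.2] NOT true = false
[1.1.2] true OR false = true
[1.1.3] false OR false OR false = false
[1.1] false OR true OR false = true
[1] NOT true = false
[2] false → true (antecedent false ⇒ implication holds) = true
[root] false AND true = false
Overall: false → ticketed

Ticketed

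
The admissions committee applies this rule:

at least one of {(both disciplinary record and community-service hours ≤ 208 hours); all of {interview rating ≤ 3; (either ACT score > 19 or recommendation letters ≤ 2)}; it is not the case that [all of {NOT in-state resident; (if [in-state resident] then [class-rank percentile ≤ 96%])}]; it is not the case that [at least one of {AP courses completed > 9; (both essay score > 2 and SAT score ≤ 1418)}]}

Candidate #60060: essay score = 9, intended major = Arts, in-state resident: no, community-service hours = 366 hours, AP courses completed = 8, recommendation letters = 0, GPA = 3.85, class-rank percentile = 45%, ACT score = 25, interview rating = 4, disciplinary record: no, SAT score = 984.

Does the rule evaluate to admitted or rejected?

Atomic conditions:
  disciplinary record: no → false
  community-service hours ≤ 208 hours: 366 ≤ 208 is false
  interview rating ≤ 3: 4 ≤ 3 is false
  ACT score > 19: 25 > 19 is true
  recommendation letters ≤ 2: 0 ≤ 2 is true
  NOT in-state resident: no → true
  in-state resident: no → false
  class-rank percentile ≤ 96%: 45 ≤ 96 is true
  AP courses completed > 9: 8 > 9 is false
  essay score > 2: 9 > 2 is true
  SAT score ≤ 1418: 984 ≤ 1418 is true
Combine:
[1] false AND false = false
[2.2] true OR true = true
[2] false AND true = false
[3.1.2] false → true (antecedent false ⇒ implication holds) = true
[3.1] true AND true = true
[3] NOT true = false
[4.1.2] true AND true = true
[4.1] false OR true = true
[4] NOT true = false
[root] false OR false OR false OR false = false
Overall: false → rejected

Rejected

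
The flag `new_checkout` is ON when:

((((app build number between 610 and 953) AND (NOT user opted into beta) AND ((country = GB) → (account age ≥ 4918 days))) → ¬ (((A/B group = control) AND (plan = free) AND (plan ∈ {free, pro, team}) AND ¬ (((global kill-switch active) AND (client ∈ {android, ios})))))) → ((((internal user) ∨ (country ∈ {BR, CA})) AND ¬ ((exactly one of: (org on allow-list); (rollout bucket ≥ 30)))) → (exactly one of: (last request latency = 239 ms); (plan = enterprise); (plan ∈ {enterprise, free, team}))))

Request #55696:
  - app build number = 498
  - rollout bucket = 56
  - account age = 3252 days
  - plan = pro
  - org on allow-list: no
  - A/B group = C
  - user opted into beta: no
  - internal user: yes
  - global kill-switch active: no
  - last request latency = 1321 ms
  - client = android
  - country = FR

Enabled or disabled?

Enabled

Atomic conditions:
  app build number between 610 and 953: 498 in [610, 953] is false
  NOT user opted into beta: no → true
  country = GB: FR == GB is false
  account age ≥ 4918 days: 3252 ≥ 4918 is false
  A/B group = control: C == control is false
  plan = free: pro == free is false
  plan ∈ {free, pro, team}: pro is in the set → true
  global kill-switch active: no → false
  client ∈ {android, ios}: android is in the set → true
  internal user: yes → true
  country ∈ {BR, CA}: FR is not in the set → false
  org on allow-list: no → false
  rollout bucket ≥ 30: 56 ≥ 30 is true
  last request latency = 239 ms: 1321 == 239 is false
  plan = enterprise: pro == enterprise is false
  plan ∈ {enterprise, free, team}: pro is not in the set → false
Combine:
[1.1.3] false → false (antecedent false ⇒ implication holds) = true
[1.1] false AND true AND true = false
[1.2.1.4.1] false AND true = false
[1.2.1.4] NOT false = true
[1.2.1] false AND false AND true AND true = false
[1.2] NOT false = true
[1] false → true (antecedent false ⇒ implication holds) = true
[2.1.1] true OR false = true
[2.1.2.1] exactly-one(false, true) = true
[2.1.2] NOT true = false
[2.1] true AND false = false
[2.2] exactly-one(false, false, false) = false
[2] false → false (antecedent false ⇒ implication holds) = true
[root] true → true = true
Overall: true → enabled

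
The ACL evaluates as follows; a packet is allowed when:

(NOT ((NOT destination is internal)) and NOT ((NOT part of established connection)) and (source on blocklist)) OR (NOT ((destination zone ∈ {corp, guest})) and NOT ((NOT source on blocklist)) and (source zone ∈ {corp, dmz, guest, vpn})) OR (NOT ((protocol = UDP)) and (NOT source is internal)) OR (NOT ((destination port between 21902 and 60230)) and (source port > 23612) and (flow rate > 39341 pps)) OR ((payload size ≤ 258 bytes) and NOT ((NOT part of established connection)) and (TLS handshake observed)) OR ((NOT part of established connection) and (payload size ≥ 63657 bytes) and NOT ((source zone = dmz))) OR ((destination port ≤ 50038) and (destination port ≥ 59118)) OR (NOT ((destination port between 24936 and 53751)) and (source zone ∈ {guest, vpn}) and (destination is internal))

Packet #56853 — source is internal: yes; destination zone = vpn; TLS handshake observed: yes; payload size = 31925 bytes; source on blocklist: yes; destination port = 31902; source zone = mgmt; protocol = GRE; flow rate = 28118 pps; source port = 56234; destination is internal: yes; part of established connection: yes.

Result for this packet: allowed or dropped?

Allowed

Atomic conditions:
  NOT destination is internal: yes → false
  NOT part of established connection: yes → false
  source on blocklist: yes → true
  destination zone ∈ {corp, guest}: vpn is not in the set → false
  NOT source on blocklist: yes → false
  source zone ∈ {corp, dmz, guest, vpn}: mgmt is not in the set → false
  protocol = UDP: GRE == UDP is false
  NOT source is internal: yes → false
  destination port between 21902 and 60230: 31902 in [21902, 60230] is true
  source port > 23612: 56234 > 23612 is true
  flow rate > 39341 pps: 28118 > 39341 is false
  payload size ≤ 258 bytes: 31925 ≤ 258 is false
  TLS handshake observed: yes → true
  payload size ≥ 63657 bytes: 31925 ≥ 63657 is false
  source zone = dmz: mgmt == dmz is false
  destination port ≤ 50038: 31902 ≤ 50038 is true
  destination port ≥ 59118: 31902 ≥ 59118 is false
  destination port between 24936 and 53751: 31902 in [24936, 53751] is true
  source zone ∈ {guest, vpn}: mgmt is not in the set → false
  destination is internal: yes → true
Combine:
[1.1] NOT false = true
[1.2] NOT false = true
[1] true AND true AND true = true
[2.1] NOT false = true
[2.2] NOT false = true
[2] true AND true AND false = false
[3.1] NOT false = true
[3] true AND false = false
[4.1] NOT true = false
[4] false AND true AND false = false
[5.2] NOT false = true
[5] false AND true AND true = false
[6.3] NOT false = true
[6] false AND false AND true = false
[7] true AND false = false
[8.1] NOT true = false
[8] false AND false AND true = false
[root] true OR false OR false OR false OR false OR false OR false OR false = true
Overall: true → allowed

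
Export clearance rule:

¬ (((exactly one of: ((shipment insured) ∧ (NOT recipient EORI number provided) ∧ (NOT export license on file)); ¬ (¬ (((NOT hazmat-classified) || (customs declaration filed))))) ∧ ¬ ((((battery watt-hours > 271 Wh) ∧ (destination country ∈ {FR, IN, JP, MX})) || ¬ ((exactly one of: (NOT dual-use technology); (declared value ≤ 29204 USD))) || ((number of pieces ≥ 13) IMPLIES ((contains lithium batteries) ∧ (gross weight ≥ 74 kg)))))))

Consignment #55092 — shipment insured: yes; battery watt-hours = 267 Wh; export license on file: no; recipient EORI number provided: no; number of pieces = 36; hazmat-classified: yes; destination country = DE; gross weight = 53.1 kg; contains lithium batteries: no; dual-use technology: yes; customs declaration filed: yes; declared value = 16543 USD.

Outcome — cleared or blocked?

Cleared

Atomic conditions:
  shipment insured: yes → true
  NOT recipient EORI number provided: no → true
  NOT export license on file: no → true
  NOT hazmat-classified: yes → false
  customs declaration filed: yes → true
  battery watt-hours > 271 Wh: 267 > 271 is false
  destination country ∈ {FR, IN, JP, MX}: DE is not in the set → false
  NOT dual-use technology: yes → false
  declared value ≤ 29204 USD: 16543 ≤ 29204 is true
  number of pieces ≥ 13: 36 ≥ 13 is true
  contains lithium batteries: no → false
  gross weight ≥ 74 kg: 53.1 ≥ 74 is false
Combine:
[1.1.1] true AND true AND true = true
[1.1.2.1.1] false OR true = true
[1.1.2.1] NOT true = false
[1.1.2] NOT false = true
[1.1] exactly-one(true, true) = false
[1.2.1.1] false AND false = false
[1.2.1.2.1] exactly-one(false, true) = true
[1.2.1.2] NOT true = false
[1.2.1.3.2] false AND false = false
[1.2.1.3] true → false = false
[1.2.1] false OR false OR false = false
[1.2] NOT false = true
[1] false AND true = false
[root] NOT false = true
Overall: true → cleared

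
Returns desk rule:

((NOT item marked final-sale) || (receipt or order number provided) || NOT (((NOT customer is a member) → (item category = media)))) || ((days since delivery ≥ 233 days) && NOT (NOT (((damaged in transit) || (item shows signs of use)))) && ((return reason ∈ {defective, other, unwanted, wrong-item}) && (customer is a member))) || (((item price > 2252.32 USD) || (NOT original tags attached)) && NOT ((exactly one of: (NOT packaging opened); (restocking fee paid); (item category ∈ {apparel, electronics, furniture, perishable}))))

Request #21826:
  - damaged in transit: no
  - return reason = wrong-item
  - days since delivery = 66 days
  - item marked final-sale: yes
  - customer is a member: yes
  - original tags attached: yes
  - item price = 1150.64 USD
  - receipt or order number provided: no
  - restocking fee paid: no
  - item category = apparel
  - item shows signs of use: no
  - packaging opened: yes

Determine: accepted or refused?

Atomic conditions:
  NOT item marked final-sale: yes → false
  receipt or order number provided: no → false
  NOT customer is a member: yes → false
  item category = media: apparel == media is false
  days since delivery ≥ 233 days: 66 ≥ 233 is false
  damaged in transit: no → false
  item shows signs of use: no → false
  return reason ∈ {defective, other, unwanted, wrong-item}: wrong-item is in the set → true
  customer is a member: yes → true
  item price > 2252.32 USD: 1150.64 > 2252.32 is false
  NOT original tags attached: yes → false
  NOT packaging opened: yes → false
  restocking fee paid: no → false
  item category ∈ {apparel, electronics, furniture, perishable}: apparel is in the set → true
Combine:
[1.3.1] false → false (antecedent false ⇒ implication holds) = true
[1.3] NOT true = false
[1] false OR false OR false = false
[2.2.1.1] false OR false = false
[2.2.1] NOT false = true
[2.2] NOT true = false
[2.3] true AND true = true
[2] false AND false AND true = false
[3.1] false OR false = false
[3.2.1] exactly-one(false, false, true) = true
[3.2] NOT true = false
[3] false AND false = false
[root] false OR false OR false = false
Overall: false → refused

Refused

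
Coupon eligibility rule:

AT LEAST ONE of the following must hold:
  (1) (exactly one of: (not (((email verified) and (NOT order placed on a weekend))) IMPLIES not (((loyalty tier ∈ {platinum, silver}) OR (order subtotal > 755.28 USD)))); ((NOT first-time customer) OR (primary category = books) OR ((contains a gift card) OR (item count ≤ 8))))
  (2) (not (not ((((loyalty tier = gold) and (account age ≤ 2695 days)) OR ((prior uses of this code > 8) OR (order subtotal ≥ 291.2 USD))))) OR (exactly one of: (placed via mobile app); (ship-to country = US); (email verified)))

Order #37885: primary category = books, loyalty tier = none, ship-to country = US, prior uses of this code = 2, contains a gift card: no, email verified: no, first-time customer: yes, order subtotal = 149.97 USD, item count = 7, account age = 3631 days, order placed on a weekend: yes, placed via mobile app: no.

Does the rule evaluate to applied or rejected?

Applied

Atomic conditions:
  email verified: no → false
  NOT order placed on a weekend: yes → false
  loyalty tier ∈ {platinum, silver}: none is not in the set → false
  order subtotal > 755.28 USD: 149.97 > 755.28 is false
  NOT first-time customer: yes → false
  primary category = books: books == books is true
  contains a gift card: no → false
  item count ≤ 8: 7 ≤ 8 is true
  loyalty tier = gold: none == gold is false
  account age ≤ 2695 days: 3631 ≤ 2695 is false
  prior uses of this code > 8: 2 > 8 is false
  order subtotal ≥ 291.2 USD: 149.97 ≥ 291.2 is false
  placed via mobile app: no → false
  ship-to country = US: US == US is true
Combine:
[1.1.1.1] false AND false = false
[1.1.1] NOT false = true
[1.1.2.1] false OR false = false
[1.1.2] NOT false = true
[1.1] true → true = true
[1.2.3] false OR true = true
[1.2] false OR true OR true = true
[1] exactly-one(true, true) = false
[2.1.1.1.1] false AND false = false
[2.1.1.1.2] false OR false = false
[2.1.1.1] false OR false = false
[2.1.1] NOT false = true
[2.1] NOT true = false
[2.2] exactly-one(false, true, false) = true
[2] false OR true = true
[root] false OR true = true
Overall: true → applied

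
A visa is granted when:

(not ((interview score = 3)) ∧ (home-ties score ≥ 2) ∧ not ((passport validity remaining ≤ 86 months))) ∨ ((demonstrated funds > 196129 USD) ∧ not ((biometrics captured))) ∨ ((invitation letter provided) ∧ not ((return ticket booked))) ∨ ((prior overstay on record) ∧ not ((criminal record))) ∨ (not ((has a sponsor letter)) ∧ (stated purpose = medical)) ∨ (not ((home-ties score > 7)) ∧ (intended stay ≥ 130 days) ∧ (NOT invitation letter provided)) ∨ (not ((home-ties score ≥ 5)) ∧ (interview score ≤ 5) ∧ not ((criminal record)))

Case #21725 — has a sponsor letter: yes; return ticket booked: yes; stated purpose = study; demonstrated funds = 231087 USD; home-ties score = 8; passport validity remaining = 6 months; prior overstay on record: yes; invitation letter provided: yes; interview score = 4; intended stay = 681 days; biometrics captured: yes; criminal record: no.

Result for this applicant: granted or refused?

Granted

Atomic conditions:
  interview score = 3: 4 == 3 is false
  home-ties score ≥ 2: 8 ≥ 2 is true
  passport validity remaining ≤ 86 months: 6 ≤ 86 is true
  demonstrated funds > 196129 USD: 231087 > 196129 is true
  biometrics captured: yes → true
  invitation letter provided: yes → true
  return ticket booked: yes → true
  prior overstay on record: yes → true
  criminal record: no → false
  has a sponsor letter: yes → true
  stated purpose = medical: study == medical is false
  home-ties score > 7: 8 > 7 is true
  intended stay ≥ 130 days: 681 ≥ 130 is true
  NOT invitation letter provided: yes → false
  home-ties score ≥ 5: 8 ≥ 5 is true
  interview score ≤ 5: 4 ≤ 5 is true
Combine:
[1.1] NOT false = true
[1.3] NOT true = false
[1] true AND true AND false = false
[2.2] NOT true = false
[2] true AND false = false
[3.2] NOT true = false
[3] true AND false = false
[4.2] NOT false = true
[4] true AND true = true
[5.1] NOT true = false
[5] false AND false = false
[6.1] NOT true = false
[6] false AND true AND false = false
[7.1] NOT true = false
[7.3] NOT false = true
[7] false AND true AND true = false
[root] false OR false OR false OR true OR false OR false OR false = true
Overall: true → granted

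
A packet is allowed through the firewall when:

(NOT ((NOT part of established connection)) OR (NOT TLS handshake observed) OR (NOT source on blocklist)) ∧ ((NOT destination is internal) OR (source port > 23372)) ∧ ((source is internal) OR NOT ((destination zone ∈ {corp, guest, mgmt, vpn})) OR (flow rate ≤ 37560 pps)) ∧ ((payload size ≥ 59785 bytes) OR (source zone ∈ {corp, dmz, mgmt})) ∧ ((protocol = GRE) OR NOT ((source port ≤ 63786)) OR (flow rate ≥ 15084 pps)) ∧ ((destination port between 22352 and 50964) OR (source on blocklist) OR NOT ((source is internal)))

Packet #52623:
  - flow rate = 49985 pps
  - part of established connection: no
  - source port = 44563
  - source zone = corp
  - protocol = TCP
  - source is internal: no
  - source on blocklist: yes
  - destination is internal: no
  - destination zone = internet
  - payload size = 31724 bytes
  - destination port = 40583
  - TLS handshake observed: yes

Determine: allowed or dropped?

Dropped

Atomic conditions:
  NOT part of established connection: no → true
  NOT TLS handshake observed: yes → false
  NOT source on blocklist: yes → false
  NOT destination is internal: no → true
  source port > 23372: 44563 > 23372 is true
  source is internal: no → false
  destination zone ∈ {corp, guest, mgmt, vpn}: internet is not in the set → false
  flow rate ≤ 37560 pps: 49985 ≤ 37560 is false
  payload size ≥ 59785 bytes: 31724 ≥ 59785 is false
  source zone ∈ {corp, dmz, mgmt}: corp is in the set → true
  protocol = GRE: TCP == GRE is false
  source port ≤ 63786: 44563 ≤ 63786 is true
  flow rate ≥ 15084 pps: 49985 ≥ 15084 is true
  destination port between 22352 and 50964: 40583 in [22352, 50964] is true
  source on blocklist: yes → true
Combine:
[1.1] NOT true = false
[1] false OR false OR false = false
[2] true OR true = true
[3.2] NOT false = true
[3] false OR true OR false = true
[4] false OR true = true
[5.2] NOT true = false
[5] false OR false OR true = true
[6.3] NOT false = true
[6] true OR true OR true = true
[root] false AND true AND true AND true AND true AND true = false
Overall: false → dropped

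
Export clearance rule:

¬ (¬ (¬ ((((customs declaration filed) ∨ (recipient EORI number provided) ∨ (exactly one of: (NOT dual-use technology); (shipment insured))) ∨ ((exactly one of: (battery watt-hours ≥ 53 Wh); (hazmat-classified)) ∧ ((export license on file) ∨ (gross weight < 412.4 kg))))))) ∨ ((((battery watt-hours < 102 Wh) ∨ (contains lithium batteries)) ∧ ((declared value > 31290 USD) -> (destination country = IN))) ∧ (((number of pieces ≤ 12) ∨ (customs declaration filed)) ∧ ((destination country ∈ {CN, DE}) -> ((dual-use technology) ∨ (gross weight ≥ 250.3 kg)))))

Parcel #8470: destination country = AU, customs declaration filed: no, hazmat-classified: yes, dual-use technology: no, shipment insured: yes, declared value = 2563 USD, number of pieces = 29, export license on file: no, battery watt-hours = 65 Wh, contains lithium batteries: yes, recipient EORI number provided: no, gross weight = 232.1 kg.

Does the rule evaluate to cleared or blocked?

Atomic conditions:
  customs declaration filed: no → false
  recipient EORI number provided: no → false
  NOT dual-use technology: no → true
  shipment insured: yes → true
  battery watt-hours ≥ 53 Wh: 65 ≥ 53 is true
  hazmat-classified: yes → true
  export license on file: no → false
  gross weight < 412.4 kg: 232.1 < 412.4 is true
  battery watt-hours < 102 Wh: 65 < 102 is true
  contains lithium batteries: yes → true
  declared value > 31290 USD: 2563 > 31290 is false
  destination country = IN: AU == IN is false
  number of pieces ≤ 12: 29 ≤ 12 is false
  destination country ∈ {CN, DE}: AU is not in the set → false
  dual-use technology: no → false
  gross weight ≥ 250.3 kg: 232.1 ≥ 250.3 is false
Combine:
[1.1.1.1.1.3] exactly-one(true, true) = false
[1.1.1.1.1] false OR false OR false = false
[1.1.1.1.2.1] exactly-one(true, true) = false
[1.1.1.1.2.2] false OR true = true
[1.1.1.1.2] false AND true = false
[1.1.1.1] false OR false = false
[1.1.1] NOT false = true
[1.1] NOT true = false
[1] NOT false = true
[2.1.1] true OR true = true
[2.1.2] false → false (antecedent false ⇒ implication holds) = true
[2.1] true AND true = true
[2.2.1] false OR false = false
[2.2.2.2] false OR false = false
[2.2.2] false → false (antecedent false ⇒ implication holds) = true
[2.2] false AND true = false
[2] true AND false = false
[root] true OR false = true
Overall: true → cleared

Cleared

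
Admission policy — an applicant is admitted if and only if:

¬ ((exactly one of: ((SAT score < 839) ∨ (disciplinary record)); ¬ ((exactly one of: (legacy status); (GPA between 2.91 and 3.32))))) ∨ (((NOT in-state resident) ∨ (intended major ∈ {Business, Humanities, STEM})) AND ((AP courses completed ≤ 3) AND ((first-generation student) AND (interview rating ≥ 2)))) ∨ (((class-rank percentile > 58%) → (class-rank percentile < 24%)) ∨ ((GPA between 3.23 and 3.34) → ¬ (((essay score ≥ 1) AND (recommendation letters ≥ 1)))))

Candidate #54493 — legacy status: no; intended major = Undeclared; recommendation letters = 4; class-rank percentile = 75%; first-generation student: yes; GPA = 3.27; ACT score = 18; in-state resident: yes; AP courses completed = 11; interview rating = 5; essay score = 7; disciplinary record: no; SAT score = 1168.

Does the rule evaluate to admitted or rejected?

Admitted

Atomic conditions:
  SAT score < 839: 1168 < 839 is false
  disciplinary record: no → false
  legacy status: no → false
  GPA between 2.91 and 3.32: 3.27 in [2.91, 3.32] is true
  NOT in-state resident: yes → false
  intended major ∈ {Business, Humanities, STEM}: Undeclared is not in the set → false
  AP courses completed ≤ 3: 11 ≤ 3 is false
  first-generation student: yes → true
  interview rating ≥ 2: 5 ≥ 2 is true
  class-rank percentile > 58%: 75 > 58 is true
  class-rank percentile < 24%: 75 < 24 is false
  GPA between 3.23 and 3.34: 3.27 in [3.23, 3.34] is true
  essay score ≥ 1: 7 ≥ 1 is true
  recommendation letters ≥ 1: 4 ≥ 1 is true
Combine:
[1.1.1] false OR false = false
[1.1.2.1] exactly-one(false, true) = true
[1.1.2] NOT true = false
[1.1] exactly-one(false, false) = false
[1] NOT false = true
[2.1] false OR false = false
[2.2.2] true AND true = true
[2.2] false AND true = false
[2] false AND false = false
[3.1] true → false = false
[3.2.2.1] true AND true = true
[3.2.2] NOT true = false
[3.2] true → false = false
[3] false OR false = false
[root] true OR false OR false = true
Overall: true → admitted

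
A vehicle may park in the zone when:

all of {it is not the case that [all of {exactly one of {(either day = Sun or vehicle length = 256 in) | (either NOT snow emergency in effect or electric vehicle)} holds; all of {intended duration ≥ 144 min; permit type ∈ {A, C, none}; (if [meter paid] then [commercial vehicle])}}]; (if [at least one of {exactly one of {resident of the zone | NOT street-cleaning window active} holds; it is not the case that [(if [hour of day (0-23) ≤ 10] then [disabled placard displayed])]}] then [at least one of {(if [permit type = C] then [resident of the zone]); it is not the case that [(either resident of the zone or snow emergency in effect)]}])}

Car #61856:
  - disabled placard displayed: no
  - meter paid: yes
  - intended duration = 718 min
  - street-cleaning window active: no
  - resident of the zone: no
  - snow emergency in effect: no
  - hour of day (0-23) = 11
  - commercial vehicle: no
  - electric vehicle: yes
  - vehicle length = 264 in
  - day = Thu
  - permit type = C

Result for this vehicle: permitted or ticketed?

Permitted

Atomic conditions:
  day = Sun: Thu == Sun is false
  vehicle length = 256 in: 264 == 256 is false
  NOT snow emergency in effect: no → true
  electric vehicle: yes → true
  intended duration ≥ 144 min: 718 ≥ 144 is true
  permit type ∈ {A, C, none}: C is in the set → true
  meter paid: yes → true
  commercial vehicle: no → false
  resident of the zone: no → false
  NOT street-cleaning window active: no → true
  hour of day (0-23) ≤ 10: 11 ≤ 10 is false
  disabled placard displayed: no → false
  permit type = C: C == C is true
  snow emergency in effect: no → false
Combine:
[1.1.1.1] false OR false = false
[1.1.1.2] true OR true = true
[1.1.1] exactly-one(false, true) = true
[1.1.2.3] true → false = false
[1.1.2] true AND true AND false = false
[1.1] true AND false = false
[1] NOT false = true
[2.1.1] exactly-one(false, true) = true
[2.1.2.1] false → false (antecedent false ⇒ implication holds) = true
[2.1.2] NOT true = false
[2.1] true OR false = true
[2.2.1] true → false = false
[2.2.2.1] false OR false = false
[2.2.2] NOT false = true
[2.2] false OR true = true
[2] true → true = true
[root] true AND true = true
Overall: true → permitted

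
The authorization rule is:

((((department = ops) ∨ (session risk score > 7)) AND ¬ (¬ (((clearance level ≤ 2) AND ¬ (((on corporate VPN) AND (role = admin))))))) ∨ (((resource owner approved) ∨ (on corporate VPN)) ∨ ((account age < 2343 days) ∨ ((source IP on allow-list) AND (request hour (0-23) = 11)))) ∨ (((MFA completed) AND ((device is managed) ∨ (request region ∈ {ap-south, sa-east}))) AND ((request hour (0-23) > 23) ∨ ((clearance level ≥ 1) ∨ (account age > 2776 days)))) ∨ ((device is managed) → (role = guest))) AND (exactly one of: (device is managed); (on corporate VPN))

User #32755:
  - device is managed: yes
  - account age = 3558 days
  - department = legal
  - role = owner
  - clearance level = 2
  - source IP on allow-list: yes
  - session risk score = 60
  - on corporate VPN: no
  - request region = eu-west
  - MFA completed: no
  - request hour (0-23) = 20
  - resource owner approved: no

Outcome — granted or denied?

Atomic conditions:
  department = ops: legal == ops is false
  session risk score > 7: 60 > 7 is true
  clearance level ≤ 2: 2 ≤ 2 is true
  on corporate VPN: no → false
  role = admin: owner == admin is false
  resource owner approved: no → false
  account age < 2343 days: 3558 < 2343 is false
  source IP on allow-list: yes → true
  request hour (0-23) = 11: 20 == 11 is false
  MFA completed: no → false
  device is managed: yes → true
  request region ∈ {ap-south, sa-east}: eu-west is not in the set → false
  request hour (0-23) > 23: 20 > 23 is false
  clearance level ≥ 1: 2 ≥ 1 is true
  account age > 2776 days: 3558 > 2776 is true
  role = guest: owner == guest is false
Combine:
[1.1.1] false OR true = true
[1.1.2.1.1.2.1] false AND false = false
[1.1.2.1.1.2] NOT false = true
[1.1.2.1.1] true AND true = true
[1.1.2.1] NOT true = false
[1.1.2] NOT false = true
[1.1] true AND true = true
[1.2.1] false OR false = false
[1.2.2.2] true AND false = false
[1.2.2] false OR false = false
[1.2] false OR false = false
[1.3.1.2] true OR false = true
[1.3.1] false AND true = false
[1.3.2.2] true OR true = true
[1.3.2] false OR true = true
[1.3] false AND true = false
[1.4] true → false = false
[1] true OR false OR false OR false = true
[2] exactly-one(true, false) = true
[root] true AND true = true
Overall: true → granted

Granted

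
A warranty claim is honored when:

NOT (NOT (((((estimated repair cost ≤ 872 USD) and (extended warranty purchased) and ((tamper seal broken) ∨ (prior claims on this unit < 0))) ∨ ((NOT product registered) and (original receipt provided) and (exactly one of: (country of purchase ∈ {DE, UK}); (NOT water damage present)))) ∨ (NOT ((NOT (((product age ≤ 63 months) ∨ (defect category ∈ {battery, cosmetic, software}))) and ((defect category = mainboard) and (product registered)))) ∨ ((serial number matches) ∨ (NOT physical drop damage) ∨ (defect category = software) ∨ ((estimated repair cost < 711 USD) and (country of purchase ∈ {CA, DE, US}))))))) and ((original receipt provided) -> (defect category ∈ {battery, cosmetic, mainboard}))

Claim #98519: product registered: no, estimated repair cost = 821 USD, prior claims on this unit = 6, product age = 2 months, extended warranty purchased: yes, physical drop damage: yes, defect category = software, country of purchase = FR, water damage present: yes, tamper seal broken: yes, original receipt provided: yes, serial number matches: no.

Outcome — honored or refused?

Refused

Atomic conditions:
  estimated repair cost ≤ 872 USD: 821 ≤ 872 is true
  extended warranty purchased: yes → true
  tamper seal broken: yes → true
  prior claims on this unit < 0: 6 < 0 is false
  NOT product registered: no → true
  original receipt provided: yes → true
  country of purchase ∈ {DE, UK}: FR is not in the set → false
  NOT water damage present: yes → false
  product age ≤ 63 months: 2 ≤ 63 is true
  defect category ∈ {battery, cosmetic, software}: software is in the set → true
  defect category = mainboard: software == mainboard is false
  product registered: no → false
  serial number matches: no → false
  NOT physical drop damage: yes → false
  defect category = software: software == software is true
  estimated repair cost < 711 USD: 821 < 711 is false
  country of purchase ∈ {CA, DE, US}: FR is not in the set → false
  defect category ∈ {battery, cosmetic, mainboard}: software is not in the set → false
Combine:
[1.1.1.1.1.3] true OR false = true
[1.1.1.1.1] true AND true AND true = true
[1.1.1.1.2.3] exactly-one(false, false) = false
[1.1.1.1.2] true AND true AND false = false
[1.1.1.1] true OR false = true
[1.1.1.2.1.1.1.1] true OR true = true
[1.1.1.2.1.1.1] NOT true = false
[1.1.1.2.1.1.2] false AND false = false
[1.1.1.2.1.1] false AND false = false
[1.1.1.2.1] NOT false = true
[1.1.1.2.2.4] false AND false = false
[1.1.1.2.2] false OR false OR true OR false = true
[1.1.1.2] true OR true = true
[1.1.1] true OR true = true
[1.1] NOT true = false
[1] NOT false = true
[2] true → false = false
[root] true AND false = false
Overall: false → refused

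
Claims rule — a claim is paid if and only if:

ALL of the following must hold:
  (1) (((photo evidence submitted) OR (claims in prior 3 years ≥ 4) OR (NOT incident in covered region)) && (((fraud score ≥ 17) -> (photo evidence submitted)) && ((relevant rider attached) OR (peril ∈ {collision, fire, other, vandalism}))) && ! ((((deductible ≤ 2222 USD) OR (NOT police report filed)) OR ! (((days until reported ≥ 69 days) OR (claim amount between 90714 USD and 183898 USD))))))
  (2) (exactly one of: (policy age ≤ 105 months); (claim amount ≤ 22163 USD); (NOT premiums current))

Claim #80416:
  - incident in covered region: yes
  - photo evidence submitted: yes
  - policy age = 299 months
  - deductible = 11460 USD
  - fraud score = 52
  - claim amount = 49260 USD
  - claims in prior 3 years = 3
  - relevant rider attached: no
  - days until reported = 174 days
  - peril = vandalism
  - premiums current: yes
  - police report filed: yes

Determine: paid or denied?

Denied

Atomic conditions:
  photo evidence submitted: yes → true
  claims in prior 3 years ≥ 4: 3 ≥ 4 is false
  NOT incident in covered region: yes → false
  fraud score ≥ 17: 52 ≥ 17 is true
  relevant rider attached: no → false
  peril ∈ {collision, fire, other, vandalism}: vandalism is in the set → true
  deductible ≤ 2222 USD: 11460 ≤ 2222 is false
  NOT police report filed: yes → false
  days until reported ≥ 69 days: 174 ≥ 69 is true
  claim amount between 90714 USD and 183898 USD: 49260 in [90714, 183898] is false
  policy age ≤ 105 months: 299 ≤ 105 is false
  claim amount ≤ 22163 USD: 49260 ≤ 22163 is false
  NOT premiums current: yes → false
Combine:
[1.1] true OR false OR false = true
[1.2.1] true → true = true
[1.2.2] false OR true = true
[1.2] true AND true = true
[1.3.1.1] false OR false = false
[1.3.1.2.1] true OR false = true
[1.3.1.2] NOT true = false
[1.3.1] false OR false = false
[1.3] NOT false = true
[1] true AND true AND true = true
[2] exactly-one(false, false, false) = false
[root] true AND false = false
Overall: false → denied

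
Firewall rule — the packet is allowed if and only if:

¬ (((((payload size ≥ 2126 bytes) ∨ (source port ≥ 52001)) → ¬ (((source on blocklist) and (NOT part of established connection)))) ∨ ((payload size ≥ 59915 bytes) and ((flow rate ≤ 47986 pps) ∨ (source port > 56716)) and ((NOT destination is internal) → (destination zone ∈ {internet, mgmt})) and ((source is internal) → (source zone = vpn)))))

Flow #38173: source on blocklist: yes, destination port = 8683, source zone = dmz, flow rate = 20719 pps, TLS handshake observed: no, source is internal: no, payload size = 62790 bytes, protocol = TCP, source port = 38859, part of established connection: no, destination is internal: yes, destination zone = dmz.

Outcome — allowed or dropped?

Dropped

Atomic conditions:
  payload size ≥ 2126 bytes: 62790 ≥ 2126 is true
  source port ≥ 52001: 38859 ≥ 52001 is false
  source on blocklist: yes → true
  NOT part of established connection: no → true
  payload size ≥ 59915 bytes: 62790 ≥ 59915 is true
  flow rate ≤ 47986 pps: 20719 ≤ 47986 is true
  source port > 56716: 38859 > 56716 is false
  NOT destination is internal: yes → false
  destination zone ∈ {internet, mgmt}: dmz is not in the set → false
  source is internal: no → false
  source zone = vpn: dmz == vpn is false
Combine:
[1.1.1] true OR false = true
[1.1.2.1] true AND true = true
[1.1.2] NOT true = false
[1.1] true → false = false
[1.2.2] true OR false = true
[1.2.3] false → false (antecedent false ⇒ implication holds) = true
[1.2.4] false → false (antecedent false ⇒ implication holds) = true
[1.2] true AND true AND true AND true = true
[1] false OR true = true
[root] NOT true = false
Overall: false → dropped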